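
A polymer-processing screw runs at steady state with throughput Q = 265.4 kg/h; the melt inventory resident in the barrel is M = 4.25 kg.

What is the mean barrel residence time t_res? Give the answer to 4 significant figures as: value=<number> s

value=57.65 s

Convert throughput: Q = 265.4 kg/h = 265.4/3600 = 0.0737222 kg/s
t_res = M / Q_s = 4.25 / 0.0737222 = 57.6488 s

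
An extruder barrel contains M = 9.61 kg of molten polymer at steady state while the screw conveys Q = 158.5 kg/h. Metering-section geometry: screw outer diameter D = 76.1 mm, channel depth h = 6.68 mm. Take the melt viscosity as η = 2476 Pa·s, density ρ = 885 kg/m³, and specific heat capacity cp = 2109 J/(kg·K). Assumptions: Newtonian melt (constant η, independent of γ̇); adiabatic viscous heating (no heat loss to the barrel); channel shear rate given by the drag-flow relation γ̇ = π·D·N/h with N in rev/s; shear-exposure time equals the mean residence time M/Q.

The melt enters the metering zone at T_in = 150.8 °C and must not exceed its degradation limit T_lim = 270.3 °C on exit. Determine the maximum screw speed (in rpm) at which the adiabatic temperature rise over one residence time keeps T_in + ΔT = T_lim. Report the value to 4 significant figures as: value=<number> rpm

value=34.06 rpm

Convert throughput: Q = 158.5 kg/h = 158.5/3600 = 0.0440278 kg/s
t_res = M / Q_s = 9.61 / 0.0440278 = 218.271 s
Convert to metres: D = 0.0761 m, h = 0.00668 m
ΔT_a = T_lim − T_in = 270.3 °C − 150.8 °C = 119.5 K
Invert ΔT = ηγ̇²t_res/(ρcp) for γ̇: γ̇_max² = ΔT_a ρ cp / (η t_res) = 119.5·885·2109 / (2476·218.271) = 412.706 s⁻²
γ̇_max = √412.706 = 20.3152 s⁻¹
N_max = γ̇_max·h / (π·D) = 20.3152 · 0.00668 / (π · 0.0761) = 0.567626 rev/s = 34.0576 rpm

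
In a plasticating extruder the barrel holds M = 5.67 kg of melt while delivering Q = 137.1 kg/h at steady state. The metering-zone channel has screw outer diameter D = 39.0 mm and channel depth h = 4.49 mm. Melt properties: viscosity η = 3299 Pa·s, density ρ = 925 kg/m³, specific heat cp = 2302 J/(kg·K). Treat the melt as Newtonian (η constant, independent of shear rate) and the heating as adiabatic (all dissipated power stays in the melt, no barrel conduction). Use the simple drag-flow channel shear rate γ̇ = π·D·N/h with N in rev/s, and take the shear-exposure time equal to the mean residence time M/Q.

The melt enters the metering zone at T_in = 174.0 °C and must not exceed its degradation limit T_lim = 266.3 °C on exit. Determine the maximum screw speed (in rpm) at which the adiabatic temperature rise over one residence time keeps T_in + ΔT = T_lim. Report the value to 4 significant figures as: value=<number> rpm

Throughput in SI: Q_s = 137.1 kg/h ÷ 3600 s/h = 0.0380833 kg/s
Mean residence time: t_res = M/Q_s = 5.67 kg / 0.0380833 kg/s = 148.884 s
Geometry in SI: D = 39.0 mm → 0.039 m, h = 4.49 mm → 0.00449 m
Allowable rise: ΔT_a = T_lim − T_in = 266.3 − 174.0 = 92.3 K
γ̇_max² = ΔT_a·ρ·cp/(η·t_res) = 92.3·925·2302/(3299·148.884) = 400.146 s⁻²
γ̇_max = sqrt(400.146) = 20.0036 s⁻¹
N_max = γ̇_max h / (πD) = 20.0036·0.00449/(π·0.039) = 0.733063 rev/s → ×60 = 43.9838 rpm

value=43.98 rpm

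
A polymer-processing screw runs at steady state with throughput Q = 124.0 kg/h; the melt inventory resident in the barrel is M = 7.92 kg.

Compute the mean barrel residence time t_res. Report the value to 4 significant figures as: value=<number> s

value=229.9 s

Throughput in SI: Q_s = 124.0 kg/h ÷ 3600 s/h = 0.0344444 kg/s
t_res = M / Q_s = 7.92 / 0.0344444 = 229.935 s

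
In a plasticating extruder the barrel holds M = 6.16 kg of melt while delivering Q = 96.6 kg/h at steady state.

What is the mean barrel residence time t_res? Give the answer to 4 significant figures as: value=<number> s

value=229.6 s

Convert throughput: Q = 96.6 kg/h = 96.6/3600 = 0.0268333 kg/s
t_res = M / Q_s = 6.16 / 0.0268333 = 229.565 s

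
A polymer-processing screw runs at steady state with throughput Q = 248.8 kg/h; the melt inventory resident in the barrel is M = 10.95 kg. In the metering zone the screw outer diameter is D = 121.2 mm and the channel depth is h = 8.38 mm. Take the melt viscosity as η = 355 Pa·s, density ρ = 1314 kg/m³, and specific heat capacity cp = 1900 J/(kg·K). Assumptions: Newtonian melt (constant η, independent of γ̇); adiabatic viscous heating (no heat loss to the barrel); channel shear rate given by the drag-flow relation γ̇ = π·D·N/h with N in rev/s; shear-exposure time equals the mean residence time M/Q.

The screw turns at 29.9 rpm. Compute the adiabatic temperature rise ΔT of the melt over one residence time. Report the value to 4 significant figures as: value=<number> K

Q_s = Q / 3600 = 248.8 / 3600 = 0.0691111 kg/s
Mean residence time: t_res = M/Q_s = 10.95 kg / 0.0691111 kg/s = 158.441 s
Geometry in metres: D = 121.2 mm → 0.1212 m, h = 8.38 mm → 0.00838 m; screw speed N = 29.9 rpm = 0.498333 rev/s
γ̇ = π D N / h = (π)(0.1212)(0.498333) / 0.00838 = 22.6427 s⁻¹
ΔT = η·γ̇²·t_res / (ρ·cp) = 355 · (22.6427)² · 158.441 / (1314 · 1900) = 11.5505 K

value=11.55 K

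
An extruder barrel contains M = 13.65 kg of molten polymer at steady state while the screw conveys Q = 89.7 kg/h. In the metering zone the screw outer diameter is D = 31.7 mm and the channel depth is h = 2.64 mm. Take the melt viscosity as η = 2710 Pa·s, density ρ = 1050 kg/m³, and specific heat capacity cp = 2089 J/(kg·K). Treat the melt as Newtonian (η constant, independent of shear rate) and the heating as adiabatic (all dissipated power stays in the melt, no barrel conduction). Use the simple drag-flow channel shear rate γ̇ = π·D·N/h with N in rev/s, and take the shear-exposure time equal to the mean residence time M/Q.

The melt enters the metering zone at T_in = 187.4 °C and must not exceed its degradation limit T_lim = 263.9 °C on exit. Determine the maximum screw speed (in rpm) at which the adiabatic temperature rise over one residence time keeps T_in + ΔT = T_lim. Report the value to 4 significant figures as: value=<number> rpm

Q_s = Q / 3600 = 89.7 / 3600 = 0.0249167 kg/s
Mean residence time: t_res = M/Q_s = 13.65 kg / 0.0249167 kg/s = 547.826 s
Convert to metres: D = 0.0317 m, h = 0.00264 m
ΔT_a = T_lim − T_in = 263.9 − 187.4 = 76.5 K
Invert ΔT = ηγ̇²t_res/(ρcp) for γ̇: γ̇_max² = ΔT_a ρ cp / (η t_res) = 76.5·1050·2089 / (2710·547.826) = 113.026 s⁻²
γ̇_max = √113.026 = 10.6314 s⁻¹
N_max = γ̇_max·h / (π·D) = 10.6314 · 0.00264 / (π · 0.0317) = 0.281828 rev/s = 16.9097 rpm

value=16.91 rpm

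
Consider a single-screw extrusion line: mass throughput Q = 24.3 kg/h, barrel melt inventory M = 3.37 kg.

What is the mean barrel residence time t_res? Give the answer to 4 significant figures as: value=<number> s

value=499.3 s

Throughput in SI: Q_s = 24.3 kg/h ÷ 3600 s/h = 0.00675 kg/s
t_res = M / Q_s = 3.37 / 0.00675 = 499.259 s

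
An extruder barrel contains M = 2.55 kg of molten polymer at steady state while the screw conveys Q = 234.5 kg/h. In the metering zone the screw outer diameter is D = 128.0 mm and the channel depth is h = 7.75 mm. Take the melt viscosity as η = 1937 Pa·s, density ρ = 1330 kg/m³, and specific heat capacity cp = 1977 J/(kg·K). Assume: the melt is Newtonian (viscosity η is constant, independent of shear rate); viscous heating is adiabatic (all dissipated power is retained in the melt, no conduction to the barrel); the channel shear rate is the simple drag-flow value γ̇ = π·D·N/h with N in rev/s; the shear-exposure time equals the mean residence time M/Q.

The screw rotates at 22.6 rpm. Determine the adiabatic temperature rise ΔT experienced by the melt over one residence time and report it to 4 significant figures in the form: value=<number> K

Throughput in SI: Q_s = 234.5 kg/h ÷ 3600 s/h = 0.0651389 kg/s
t_res = M / Q_s = 2.55 ÷ 0.0651389 = 39.1471 s
Convert to SI: D = 0.128 m, h = 0.00775 m, N = 22.6/60 = 0.376667 rev/s
γ̇ = π·D·N / h = π · 0.128 · 0.376667 / 0.00775 = 19.5441 s⁻¹
ΔT = η·γ̇²·t_res / (ρ·cp) = 1937 · (19.5441)² · 39.1471 / (1330 · 1977) = 11.0154 K

value=11.02 K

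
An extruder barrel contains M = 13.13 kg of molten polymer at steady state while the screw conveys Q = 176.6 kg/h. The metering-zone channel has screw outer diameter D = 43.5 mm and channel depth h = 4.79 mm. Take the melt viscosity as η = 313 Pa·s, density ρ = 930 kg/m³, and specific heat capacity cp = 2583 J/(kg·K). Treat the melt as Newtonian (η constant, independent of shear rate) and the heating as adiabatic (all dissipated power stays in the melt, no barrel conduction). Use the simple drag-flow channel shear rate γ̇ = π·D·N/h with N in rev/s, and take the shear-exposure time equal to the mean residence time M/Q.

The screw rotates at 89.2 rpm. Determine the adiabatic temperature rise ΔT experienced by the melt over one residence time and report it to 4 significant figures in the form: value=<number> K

Throughput in SI: Q_s = 176.6 kg/h ÷ 3600 s/h = 0.0490556 kg/s
t_res = M / Q_s = 13.13 ÷ 0.0490556 = 267.656 s
D = 43.5 mm = 0.0435 m;  h = 4.79 mm = 0.00479 m;  N = 89.2 rpm / 60 = 1.48667 rev/s
γ̇ = π·D·N / h = π · 0.0435 · 1.48667 / 0.00479 = 42.4148 s⁻¹
Adiabatic rise: ΔT = η γ̇² t_res / (ρ cp) = 313·(42.4148)²·267.656 / (930·2583) = 62.7405 K

value=62.74 K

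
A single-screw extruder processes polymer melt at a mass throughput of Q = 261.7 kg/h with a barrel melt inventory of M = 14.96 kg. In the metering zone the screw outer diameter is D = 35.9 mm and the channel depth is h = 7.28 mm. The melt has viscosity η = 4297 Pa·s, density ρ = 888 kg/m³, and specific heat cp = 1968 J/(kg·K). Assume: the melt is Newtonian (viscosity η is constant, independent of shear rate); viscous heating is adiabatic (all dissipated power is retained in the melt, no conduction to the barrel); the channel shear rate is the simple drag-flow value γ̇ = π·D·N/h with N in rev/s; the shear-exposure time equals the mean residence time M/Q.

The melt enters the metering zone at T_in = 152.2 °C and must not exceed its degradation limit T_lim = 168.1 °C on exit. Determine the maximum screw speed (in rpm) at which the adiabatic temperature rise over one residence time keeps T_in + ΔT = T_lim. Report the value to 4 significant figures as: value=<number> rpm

value=21.71 rpm

Q_s = Q / 3600 = 261.7 / 3600 = 0.0726944 kg/s
t_res = M / Q_s = 14.96 ÷ 0.0726944 = 205.793 s
D = 35.9 mm = 0.0359 m;  h = 7.28 mm = 0.00728 m
ΔT_a = T_lim − T_in = 168.1 − 152.2 = 15.9 K
Invert ΔT = ηγ̇²t_res/(ρcp) for γ̇: γ̇_max² = ΔT_a ρ cp / (η t_res) = 15.9·888·1968 / (4297·205.793) = 31.4224 s⁻²
γ̇_max = sqrt(31.4224) = 5.60557 s⁻¹
N_max = γ̇_max h / (πD) = 5.60557·0.00728/(π·0.0359) = 0.361832 rev/s → ×60 = 21.7099 rpm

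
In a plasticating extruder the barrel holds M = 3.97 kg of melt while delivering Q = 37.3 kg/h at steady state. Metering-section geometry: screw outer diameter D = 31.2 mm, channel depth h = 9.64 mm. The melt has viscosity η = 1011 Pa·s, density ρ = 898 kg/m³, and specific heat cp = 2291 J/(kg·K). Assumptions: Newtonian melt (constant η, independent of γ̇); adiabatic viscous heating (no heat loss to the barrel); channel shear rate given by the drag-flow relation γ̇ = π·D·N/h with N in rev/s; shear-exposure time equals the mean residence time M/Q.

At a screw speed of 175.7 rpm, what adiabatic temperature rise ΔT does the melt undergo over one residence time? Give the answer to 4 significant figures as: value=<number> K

value=166.9 K

Q_s = Q / 3600 = 37.3 / 3600 = 0.0103611 kg/s
Mean residence time: t_res = M/Q_s = 3.97 kg / 0.0103611 kg/s = 383.164 s
Convert to SI: D = 0.0312 m, h = 0.00964 m, N = 175.7/60 = 2.92833 rev/s
γ̇ = π·D·N / h = π · 0.0312 · 2.92833 / 0.00964 = 29.7747 s⁻¹
Adiabatic rise: ΔT = η γ̇² t_res / (ρ cp) = 1011·(29.7747)²·383.164 / (898·2291) = 166.928 K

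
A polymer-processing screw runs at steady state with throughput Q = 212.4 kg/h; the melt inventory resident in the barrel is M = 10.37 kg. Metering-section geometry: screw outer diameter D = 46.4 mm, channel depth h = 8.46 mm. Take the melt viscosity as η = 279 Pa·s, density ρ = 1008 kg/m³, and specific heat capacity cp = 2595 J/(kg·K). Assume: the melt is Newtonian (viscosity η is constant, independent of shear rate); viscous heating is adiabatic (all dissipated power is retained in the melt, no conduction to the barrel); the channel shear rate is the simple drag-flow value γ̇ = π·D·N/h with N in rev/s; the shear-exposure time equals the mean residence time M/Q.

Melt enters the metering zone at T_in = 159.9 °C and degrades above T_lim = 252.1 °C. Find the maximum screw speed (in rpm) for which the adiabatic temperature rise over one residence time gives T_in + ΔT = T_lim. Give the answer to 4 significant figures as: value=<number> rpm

Q_s = Q / 3600 = 212.4 / 3600 = 0.059 kg/s
t_res = M / Q_s = 10.37 ÷ 0.059 = 175.763 s
Geometry in SI: D = 46.4 mm → 0.0464 m, h = 8.46 mm → 0.00846 m
ΔT_a = T_lim − T_in = 252.1 − 159.9 = 92.2 K
γ̇_max² = ΔT_a·ρ·cp / (η·t_res) = [92.2 × 1008 × 2595] / [279 × 175.763] = 4918.11 s⁻²
γ̇_max = √4918.11 = 70.1292 s⁻¹
N_max = γ̇_max h / (πD) = 70.1292·0.00846/(π·0.0464) = 4.07007 rev/s → ×60 = 244.204 rpm

value=244.2 rpm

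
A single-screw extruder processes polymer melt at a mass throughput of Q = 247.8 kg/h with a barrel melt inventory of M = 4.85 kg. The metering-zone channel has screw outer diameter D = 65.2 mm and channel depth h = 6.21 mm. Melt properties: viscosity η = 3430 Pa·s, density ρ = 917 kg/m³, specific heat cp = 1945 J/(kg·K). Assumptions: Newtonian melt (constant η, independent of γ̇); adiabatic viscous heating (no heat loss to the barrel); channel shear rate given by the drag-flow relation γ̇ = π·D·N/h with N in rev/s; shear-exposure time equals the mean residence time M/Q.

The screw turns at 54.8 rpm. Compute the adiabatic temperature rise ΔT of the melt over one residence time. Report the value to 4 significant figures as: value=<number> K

value=123.0 K

Q_s = Q / 3600 = 247.8 / 3600 = 0.0688333 kg/s
Mean residence time: t_res = M/Q_s = 4.85 kg / 0.0688333 kg/s = 70.46 s
Convert to SI: D = 0.0652 m, h = 0.00621 m, N = 54.8/60 = 0.913333 rev/s
γ̇ = π·D·N / h = π · 0.0652 · 0.913333 / 0.00621 = 30.1256 s⁻¹
Adiabatic rise: ΔT = η γ̇² t_res / (ρ cp) = 3430·(30.1256)²·70.46 / (917·1945) = 122.975 K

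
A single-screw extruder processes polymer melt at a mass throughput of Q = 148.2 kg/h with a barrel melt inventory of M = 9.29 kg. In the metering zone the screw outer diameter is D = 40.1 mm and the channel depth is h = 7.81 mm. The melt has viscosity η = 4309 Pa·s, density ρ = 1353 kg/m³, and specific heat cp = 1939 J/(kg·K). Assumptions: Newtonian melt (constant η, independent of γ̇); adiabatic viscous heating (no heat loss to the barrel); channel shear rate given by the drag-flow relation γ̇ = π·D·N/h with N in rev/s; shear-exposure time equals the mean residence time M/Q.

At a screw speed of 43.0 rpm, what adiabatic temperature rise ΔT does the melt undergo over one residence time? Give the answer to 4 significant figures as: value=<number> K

Q_s = Q / 3600 = 148.2 / 3600 = 0.0411667 kg/s
t_res = M / Q_s = 9.29 ÷ 0.0411667 = 225.668 s
D = 40.1 mm = 0.0401 m;  h = 7.81 mm = 0.00781 m;  N = 43.0 rpm / 60 = 0.716667 rev/s
γ̇ = π D N / h = (π)(0.0401)(0.716667) / 0.00781 = 11.5601 s⁻¹
Adiabatic rise: ΔT = η γ̇² t_res / (ρ cp) = 4309·(11.5601)²·225.668 / (1353·1939) = 49.5327 K

value=49.53 K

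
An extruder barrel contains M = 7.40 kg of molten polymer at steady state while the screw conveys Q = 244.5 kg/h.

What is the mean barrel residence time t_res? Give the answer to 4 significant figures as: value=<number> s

value=109.0 s

Throughput in SI: Q_s = 244.5 kg/h ÷ 3600 s/h = 0.0679167 kg/s
t_res = M / Q_s = 7.40 / 0.0679167 = 108.957 s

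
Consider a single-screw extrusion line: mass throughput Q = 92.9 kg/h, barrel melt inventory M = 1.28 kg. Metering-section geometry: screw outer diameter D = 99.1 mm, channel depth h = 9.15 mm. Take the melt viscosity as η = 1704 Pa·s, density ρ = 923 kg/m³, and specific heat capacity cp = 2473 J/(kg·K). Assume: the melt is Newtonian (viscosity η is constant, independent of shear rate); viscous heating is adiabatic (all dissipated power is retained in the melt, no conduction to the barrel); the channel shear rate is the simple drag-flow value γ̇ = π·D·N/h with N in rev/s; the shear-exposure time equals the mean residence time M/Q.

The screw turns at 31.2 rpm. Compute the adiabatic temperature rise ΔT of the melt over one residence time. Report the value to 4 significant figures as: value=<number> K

value=11.59 K

Throughput in SI: Q_s = 92.9 kg/h ÷ 3600 s/h = 0.0258056 kg/s
t_res = M / Q_s = 1.28 ÷ 0.0258056 = 49.6017 s
Convert to SI: D = 0.0991 m, h = 0.00915 m, N = 31.2/60 = 0.52 rev/s
γ̇ = π D N / h = (π)(0.0991)(0.52) / 0.00915 = 17.6932 s⁻¹
ΔT = η·γ̇²·t_res / (ρ·cp) = 1704 · (17.6932)² · 49.6017 / (923 · 2473) = 11.5918 K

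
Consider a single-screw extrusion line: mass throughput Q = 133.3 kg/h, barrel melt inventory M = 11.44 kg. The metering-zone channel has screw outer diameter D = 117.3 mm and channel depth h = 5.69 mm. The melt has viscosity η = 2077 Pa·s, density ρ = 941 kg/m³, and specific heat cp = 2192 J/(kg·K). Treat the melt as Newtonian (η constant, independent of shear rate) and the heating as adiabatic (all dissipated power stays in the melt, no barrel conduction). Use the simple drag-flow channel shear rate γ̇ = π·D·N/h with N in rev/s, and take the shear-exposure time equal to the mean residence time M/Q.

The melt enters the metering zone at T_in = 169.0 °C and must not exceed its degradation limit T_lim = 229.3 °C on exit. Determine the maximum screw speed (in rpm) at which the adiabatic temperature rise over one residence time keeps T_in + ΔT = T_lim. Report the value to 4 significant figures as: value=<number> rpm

value=12.90 rpm

Convert throughput: Q = 133.3 kg/h = 133.3/3600 = 0.0370278 kg/s
t_res = M / Q_s = 11.44 ÷ 0.0370278 = 308.957 s
Geometry in SI: D = 117.3 mm → 0.1173 m, h = 5.69 mm → 0.00569 m
ΔT_a = T_lim − T_in = 229.3 − 169.0 = 60.3 K
γ̇_max² = ΔT_a·ρ·cp / (η·t_res) = [60.3 × 941 × 2192] / [2077 × 308.957] = 193.826 s⁻²
Take the square root: γ̇_max = √(193.826) = 13.9221 s⁻¹
Solve γ̇ = πDN/h for N: N_max = γ̇_max·h/(π·D) = 13.9221 × 0.00569 / (π × 0.1173) = 0.214966 rev/s = 12.898 rpm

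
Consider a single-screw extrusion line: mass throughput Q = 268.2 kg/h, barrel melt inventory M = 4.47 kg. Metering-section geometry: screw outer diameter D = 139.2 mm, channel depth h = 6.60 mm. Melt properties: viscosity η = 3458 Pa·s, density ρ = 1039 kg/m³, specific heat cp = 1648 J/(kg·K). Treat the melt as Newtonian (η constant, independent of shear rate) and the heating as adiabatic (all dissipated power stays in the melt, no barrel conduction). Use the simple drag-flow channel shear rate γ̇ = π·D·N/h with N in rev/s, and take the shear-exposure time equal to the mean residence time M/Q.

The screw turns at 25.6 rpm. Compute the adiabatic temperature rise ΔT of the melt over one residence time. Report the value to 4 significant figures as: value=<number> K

Throughput in SI: Q_s = 268.2 kg/h ÷ 3600 s/h = 0.0745 kg/s
t_res = M / Q_s = 4.47 / 0.0745 = 60 s
Geometry in metres: D = 139.2 mm → 0.1392 m, h = 6.60 mm → 0.0066 m; screw speed N = 25.6 rpm = 0.426667 rev/s
Shear rate: γ̇ = πDN/h = π·0.1392·0.426667/0.0066 = 28.2705 s⁻¹
ΔT = η·γ̇²·t_res/(ρ·cp) = [3458 × 28.2705² × 60] / [1039 × 1648] = 96.8437 K

value=96.84 K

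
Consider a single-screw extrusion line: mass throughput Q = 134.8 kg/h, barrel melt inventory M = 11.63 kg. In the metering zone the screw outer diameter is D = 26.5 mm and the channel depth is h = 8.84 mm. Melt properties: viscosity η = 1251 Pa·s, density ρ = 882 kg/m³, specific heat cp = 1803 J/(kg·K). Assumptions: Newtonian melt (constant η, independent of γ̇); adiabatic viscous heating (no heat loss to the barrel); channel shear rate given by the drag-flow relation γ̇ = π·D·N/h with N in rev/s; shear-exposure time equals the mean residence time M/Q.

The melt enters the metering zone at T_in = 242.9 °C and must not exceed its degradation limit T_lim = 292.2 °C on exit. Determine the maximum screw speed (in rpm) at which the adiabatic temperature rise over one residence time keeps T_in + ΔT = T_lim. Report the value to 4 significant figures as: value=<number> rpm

value=90.50 rpm

Q_s = Q / 3600 = 134.8 / 3600 = 0.0374444 kg/s
Mean residence time: t_res = M/Q_s = 11.63 kg / 0.0374444 kg/s = 310.593 s
Geometry in SI: D = 26.5 mm → 0.0265 m, h = 8.84 mm → 0.00884 m
ΔT_a = T_lim − T_in = 292.2 °C − 242.9 °C = 49.3 K
γ̇_max² = ΔT_a·ρ·cp/(η·t_res) = 49.3·882·1803/(1251·310.593) = 201.772 s⁻²
Take the square root: γ̇_max = √(201.772) = 14.2047 s⁻¹
Solve γ̇ = πDN/h for N: N_max = γ̇_max·h/(π·D) = 14.2047 × 0.00884 / (π × 0.0265) = 1.5083 rev/s = 90.4979 rpm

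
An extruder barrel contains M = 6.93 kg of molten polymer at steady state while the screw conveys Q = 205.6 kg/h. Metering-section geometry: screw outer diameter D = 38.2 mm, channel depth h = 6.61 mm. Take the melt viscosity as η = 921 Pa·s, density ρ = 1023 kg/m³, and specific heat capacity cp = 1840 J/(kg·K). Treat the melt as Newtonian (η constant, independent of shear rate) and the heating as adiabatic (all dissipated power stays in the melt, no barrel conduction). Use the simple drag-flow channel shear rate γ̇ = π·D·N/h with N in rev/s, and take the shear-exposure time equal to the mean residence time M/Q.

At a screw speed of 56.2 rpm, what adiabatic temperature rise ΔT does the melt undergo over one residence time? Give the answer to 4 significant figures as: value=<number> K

Convert throughput: Q = 205.6 kg/h = 205.6/3600 = 0.0571111 kg/s
t_res = M / Q_s = 6.93 / 0.0571111 = 121.342 s
D = 38.2 mm = 0.0382 m;  h = 6.61 mm = 0.00661 m;  N = 56.2 rpm / 60 = 0.936667 rev/s
Shear rate: γ̇ = πDN/h = π·0.0382·0.936667/0.00661 = 17.0058 s⁻¹
Adiabatic rise: ΔT = η γ̇² t_res / (ρ cp) = 921·(17.0058)²·121.342 / (1023·1840) = 17.1701 K

value=17.17 K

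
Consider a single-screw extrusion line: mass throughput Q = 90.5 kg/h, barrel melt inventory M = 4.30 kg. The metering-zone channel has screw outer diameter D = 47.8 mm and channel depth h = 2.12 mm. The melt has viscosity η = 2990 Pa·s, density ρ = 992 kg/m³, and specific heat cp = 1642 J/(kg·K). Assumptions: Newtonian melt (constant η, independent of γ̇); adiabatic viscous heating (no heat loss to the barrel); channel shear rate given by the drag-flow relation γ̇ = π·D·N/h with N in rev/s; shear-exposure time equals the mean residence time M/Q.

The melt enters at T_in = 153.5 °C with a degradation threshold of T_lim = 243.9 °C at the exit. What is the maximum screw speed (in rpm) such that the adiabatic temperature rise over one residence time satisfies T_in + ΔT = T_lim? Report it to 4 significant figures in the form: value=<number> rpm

Convert throughput: Q = 90.5 kg/h = 90.5/3600 = 0.0251389 kg/s
t_res = M / Q_s = 4.30 ÷ 0.0251389 = 171.05 s
D = 47.8 mm = 0.0478 m;  h = 2.12 mm = 0.00212 m
Allowable rise: ΔT_a = T_lim − T_in = 243.9 − 153.5 = 90.4 K
γ̇_max² = ΔT_a·ρ·cp/(η·t_res) = 90.4·992·1642/(2990·171.05) = 287.912 s⁻²
Take the square root: γ̇_max = √(287.912) = 16.968 s⁻¹
Solve γ̇ = πDN/h for N: N_max = γ̇_max·h/(π·D) = 16.968 × 0.00212 / (π × 0.0478) = 0.239545 rev/s = 14.3727 rpm

value=14.37 rpm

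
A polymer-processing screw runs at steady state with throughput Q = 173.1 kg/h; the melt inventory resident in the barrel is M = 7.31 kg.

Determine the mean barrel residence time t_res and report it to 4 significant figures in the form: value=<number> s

Q_s = Q / 3600 = 173.1 / 3600 = 0.0480833 kg/s
t_res = M / Q_s = 7.31 / 0.0480833 = 152.028 s

value=152.0 s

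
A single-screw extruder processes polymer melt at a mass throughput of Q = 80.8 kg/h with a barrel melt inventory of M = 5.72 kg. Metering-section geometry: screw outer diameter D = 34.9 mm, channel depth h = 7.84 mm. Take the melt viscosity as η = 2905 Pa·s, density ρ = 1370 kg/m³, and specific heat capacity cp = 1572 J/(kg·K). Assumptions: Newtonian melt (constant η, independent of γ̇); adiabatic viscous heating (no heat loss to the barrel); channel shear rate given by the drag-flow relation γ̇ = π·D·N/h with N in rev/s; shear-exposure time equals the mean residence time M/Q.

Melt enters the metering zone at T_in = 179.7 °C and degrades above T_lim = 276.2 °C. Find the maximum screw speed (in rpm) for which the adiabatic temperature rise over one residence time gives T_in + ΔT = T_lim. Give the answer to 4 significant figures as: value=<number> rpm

value=71.88 rpm

Throughput in SI: Q_s = 80.8 kg/h ÷ 3600 s/h = 0.0224444 kg/s
Mean residence time: t_res = M/Q_s = 5.72 kg / 0.0224444 kg/s = 254.851 s
D = 34.9 mm = 0.0349 m;  h = 7.84 mm = 0.00784 m
ΔT_a = T_lim − T_in = 276.2 − 179.7 = 96.5 K
Invert ΔT = ηγ̇²t_res/(ρcp) for γ̇: γ̇_max² = ΔT_a ρ cp / (η t_res) = 96.5·1370·1572 / (2905·254.851) = 280.716 s⁻²
Take the square root: γ̇_max = √(280.716) = 16.7546 s⁻¹
Solve γ̇ = πDN/h for N: N_max = γ̇_max·h/(π·D) = 16.7546 × 0.00784 / (π × 0.0349) = 1.19805 rev/s = 71.8829 rpm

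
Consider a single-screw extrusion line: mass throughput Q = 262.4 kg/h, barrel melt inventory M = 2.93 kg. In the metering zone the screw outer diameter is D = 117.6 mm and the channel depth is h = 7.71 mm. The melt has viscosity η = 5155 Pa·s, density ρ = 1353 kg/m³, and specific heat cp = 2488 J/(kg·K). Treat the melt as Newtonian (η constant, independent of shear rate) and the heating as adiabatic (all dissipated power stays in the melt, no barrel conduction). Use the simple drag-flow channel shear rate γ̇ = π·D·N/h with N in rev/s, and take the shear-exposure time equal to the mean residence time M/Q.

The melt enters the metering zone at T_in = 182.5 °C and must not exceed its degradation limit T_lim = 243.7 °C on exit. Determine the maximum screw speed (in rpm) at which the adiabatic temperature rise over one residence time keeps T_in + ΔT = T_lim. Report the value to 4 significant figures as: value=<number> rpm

value=39.48 rpm

Throughput in SI: Q_s = 262.4 kg/h ÷ 3600 s/h = 0.0728889 kg/s
Mean residence time: t_res = M/Q_s = 2.93 kg / 0.0728889 kg/s = 40.1982 s
Convert to metres: D = 0.1176 m, h = 0.00771 m
ΔT_a = T_lim − T_in = 243.7 − 182.5 = 61.2 K
γ̇_max² = ΔT_a·ρ·cp/(η·t_res) = 61.2·1353·2488/(5155·40.1982) = 994.179 s⁻²
Take the square root: γ̇_max = √(994.179) = 31.5306 s⁻¹
N_max = γ̇_max·h / (π·D) = 31.5306 · 0.00771 / (π · 0.1176) = 0.658005 rev/s = 39.4803 rpm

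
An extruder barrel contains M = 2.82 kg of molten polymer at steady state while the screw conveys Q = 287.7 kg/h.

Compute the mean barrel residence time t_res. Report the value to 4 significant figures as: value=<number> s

Convert throughput: Q = 287.7 kg/h = 287.7/3600 = 0.0799167 kg/s
Mean residence time: t_res = M/Q_s = 2.82 kg / 0.0799167 kg/s = 35.2868 s

value=35.29 s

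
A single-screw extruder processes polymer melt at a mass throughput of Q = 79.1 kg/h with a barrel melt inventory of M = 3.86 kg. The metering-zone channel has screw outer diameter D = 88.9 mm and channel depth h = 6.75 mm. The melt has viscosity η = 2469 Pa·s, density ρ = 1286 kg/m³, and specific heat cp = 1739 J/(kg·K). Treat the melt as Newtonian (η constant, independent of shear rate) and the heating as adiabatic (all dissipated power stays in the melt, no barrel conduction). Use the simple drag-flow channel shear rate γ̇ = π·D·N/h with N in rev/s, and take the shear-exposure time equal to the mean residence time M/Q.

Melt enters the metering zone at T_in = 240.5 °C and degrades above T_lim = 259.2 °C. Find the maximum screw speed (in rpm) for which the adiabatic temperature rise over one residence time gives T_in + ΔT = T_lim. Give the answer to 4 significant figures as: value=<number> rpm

Q_s = Q / 3600 = 79.1 / 3600 = 0.0219722 kg/s
Mean residence time: t_res = M/Q_s = 3.86 kg / 0.0219722 kg/s = 175.676 s
Convert to metres: D = 0.0889 m, h = 0.00675 m
ΔT_a = T_lim − T_in = 259.2 − 240.5 = 18.7 K
Invert ΔT = ηγ̇²t_res/(ρcp) for γ̇: γ̇_max² = ΔT_a ρ cp / (η t_res) = 18.7·1286·1739 / (2469·175.676) = 96.4157 s⁻²
γ̇_max = √96.4157 = 9.81915 s⁻¹
N_max = γ̇_max·h / (π·D) = 9.81915 · 0.00675 / (π · 0.0889) = 0.237315 rev/s = 14.2389 rpm

value=14.24 rpm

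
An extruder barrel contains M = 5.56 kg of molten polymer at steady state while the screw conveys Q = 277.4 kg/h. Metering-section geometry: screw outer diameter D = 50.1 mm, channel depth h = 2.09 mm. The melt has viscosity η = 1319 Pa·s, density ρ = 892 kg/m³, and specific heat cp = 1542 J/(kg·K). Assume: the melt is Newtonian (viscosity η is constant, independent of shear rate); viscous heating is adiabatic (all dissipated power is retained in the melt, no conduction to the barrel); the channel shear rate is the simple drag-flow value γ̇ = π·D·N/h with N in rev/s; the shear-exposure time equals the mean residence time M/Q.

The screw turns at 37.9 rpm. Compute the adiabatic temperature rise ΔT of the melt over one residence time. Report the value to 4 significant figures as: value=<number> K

value=156.6 K

Q_s = Q / 3600 = 277.4 / 3600 = 0.0770556 kg/s
t_res = M / Q_s = 5.56 / 0.0770556 = 72.1557 s
Convert to SI: D = 0.0501 m, h = 0.00209 m, N = 37.9/60 = 0.631667 rev/s
γ̇ = π D N / h = (π)(0.0501)(0.631667) / 0.00209 = 47.5696 s⁻¹
Adiabatic rise: ΔT = η γ̇² t_res / (ρ cp) = 1319·(47.5696)²·72.1557 / (892·1542) = 156.576 K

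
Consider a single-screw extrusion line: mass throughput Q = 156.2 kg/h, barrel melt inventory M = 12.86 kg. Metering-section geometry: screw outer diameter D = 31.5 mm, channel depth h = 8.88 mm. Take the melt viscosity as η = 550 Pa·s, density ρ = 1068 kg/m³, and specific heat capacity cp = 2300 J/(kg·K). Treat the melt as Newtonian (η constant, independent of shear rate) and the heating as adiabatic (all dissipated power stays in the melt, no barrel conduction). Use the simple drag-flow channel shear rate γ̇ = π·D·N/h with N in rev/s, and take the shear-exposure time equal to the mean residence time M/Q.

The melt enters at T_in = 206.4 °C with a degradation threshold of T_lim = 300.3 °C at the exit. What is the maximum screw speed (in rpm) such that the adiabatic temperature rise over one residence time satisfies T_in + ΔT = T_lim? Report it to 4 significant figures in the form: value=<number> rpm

value=202.5 rpm

Throughput in SI: Q_s = 156.2 kg/h ÷ 3600 s/h = 0.0433889 kg/s
t_res = M / Q_s = 12.86 / 0.0433889 = 296.389 s
Convert to metres: D = 0.0315 m, h = 0.00888 m
ΔT_a = T_lim − T_in = 300.3 − 206.4 = 93.9 K
γ̇_max² = ΔT_a·ρ·cp/(η·t_res) = 93.9·1068·2300/(550·296.389) = 1414.94 s⁻²
γ̇_max = sqrt(1414.94) = 37.6158 s⁻¹
N_max = γ̇_max h / (πD) = 37.6158·0.00888/(π·0.0315) = 3.37538 rev/s → ×60 = 202.523 rpm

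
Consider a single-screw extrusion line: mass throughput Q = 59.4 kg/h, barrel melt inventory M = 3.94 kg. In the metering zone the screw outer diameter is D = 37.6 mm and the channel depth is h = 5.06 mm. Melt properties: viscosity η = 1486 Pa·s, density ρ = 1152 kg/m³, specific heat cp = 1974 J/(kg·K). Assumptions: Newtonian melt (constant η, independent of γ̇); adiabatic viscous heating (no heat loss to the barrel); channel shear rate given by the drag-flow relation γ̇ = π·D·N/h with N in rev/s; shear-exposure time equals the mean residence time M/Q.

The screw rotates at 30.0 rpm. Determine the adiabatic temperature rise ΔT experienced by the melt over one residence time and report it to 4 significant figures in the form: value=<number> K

value=21.26 K

Convert throughput: Q = 59.4 kg/h = 59.4/3600 = 0.0165 kg/s
t_res = M / Q_s = 3.94 / 0.0165 = 238.788 s
Geometry in metres: D = 37.6 mm → 0.0376 m, h = 5.06 mm → 0.00506 m; screw speed N = 30.0 rpm = 0.5 rev/s
γ̇ = π·D·N / h = π · 0.0376 · 0.5 / 0.00506 = 11.6723 s⁻¹
ΔT = η·γ̇²·t_res/(ρ·cp) = [1486 × 11.6723² × 238.788] / [1152 × 1974] = 21.2591 K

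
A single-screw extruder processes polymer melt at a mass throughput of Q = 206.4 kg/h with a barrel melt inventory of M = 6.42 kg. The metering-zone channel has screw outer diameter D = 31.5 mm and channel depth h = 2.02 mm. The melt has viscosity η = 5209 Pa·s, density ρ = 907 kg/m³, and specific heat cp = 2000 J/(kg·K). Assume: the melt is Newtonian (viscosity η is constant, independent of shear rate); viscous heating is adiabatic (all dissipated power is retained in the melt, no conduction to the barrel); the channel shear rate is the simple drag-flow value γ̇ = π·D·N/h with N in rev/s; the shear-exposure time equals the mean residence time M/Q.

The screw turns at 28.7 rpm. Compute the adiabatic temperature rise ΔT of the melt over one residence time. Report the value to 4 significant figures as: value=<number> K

Throughput in SI: Q_s = 206.4 kg/h ÷ 3600 s/h = 0.0573333 kg/s
Mean residence time: t_res = M/Q_s = 6.42 kg / 0.0573333 kg/s = 111.977 s
D = 31.5 mm = 0.0315 m;  h = 2.02 mm = 0.00202 m;  N = 28.7 rpm / 60 = 0.478333 rev/s
γ̇ = π·D·N / h = π · 0.0315 · 0.478333 / 0.00202 = 23.4336 s⁻¹
ΔT = η·γ̇²·t_res / (ρ·cp) = 5209 · (23.4336)² · 111.977 / (907 · 2000) = 176.573 K

value=176.6 K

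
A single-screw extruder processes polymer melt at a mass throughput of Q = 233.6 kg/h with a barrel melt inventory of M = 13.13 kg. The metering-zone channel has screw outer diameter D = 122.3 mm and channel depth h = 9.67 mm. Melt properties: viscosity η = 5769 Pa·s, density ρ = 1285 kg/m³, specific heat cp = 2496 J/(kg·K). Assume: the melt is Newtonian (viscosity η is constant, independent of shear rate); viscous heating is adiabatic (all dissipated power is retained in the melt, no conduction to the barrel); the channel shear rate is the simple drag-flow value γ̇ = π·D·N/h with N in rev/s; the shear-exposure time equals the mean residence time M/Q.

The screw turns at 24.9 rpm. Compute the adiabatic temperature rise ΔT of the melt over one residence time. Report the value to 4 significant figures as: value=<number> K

Throughput in SI: Q_s = 233.6 kg/h ÷ 3600 s/h = 0.0648889 kg/s
t_res = M / Q_s = 13.13 ÷ 0.0648889 = 202.346 s
Convert to SI: D = 0.1223 m, h = 0.00967 m, N = 24.9/60 = 0.415 rev/s
γ̇ = π·D·N / h = π · 0.1223 · 0.415 / 0.00967 = 16.4891 s⁻¹
Adiabatic rise: ΔT = η γ̇² t_res / (ρ cp) = 5769·(16.4891)²·202.346 / (1285·2496) = 98.9562 K

value=98.96 K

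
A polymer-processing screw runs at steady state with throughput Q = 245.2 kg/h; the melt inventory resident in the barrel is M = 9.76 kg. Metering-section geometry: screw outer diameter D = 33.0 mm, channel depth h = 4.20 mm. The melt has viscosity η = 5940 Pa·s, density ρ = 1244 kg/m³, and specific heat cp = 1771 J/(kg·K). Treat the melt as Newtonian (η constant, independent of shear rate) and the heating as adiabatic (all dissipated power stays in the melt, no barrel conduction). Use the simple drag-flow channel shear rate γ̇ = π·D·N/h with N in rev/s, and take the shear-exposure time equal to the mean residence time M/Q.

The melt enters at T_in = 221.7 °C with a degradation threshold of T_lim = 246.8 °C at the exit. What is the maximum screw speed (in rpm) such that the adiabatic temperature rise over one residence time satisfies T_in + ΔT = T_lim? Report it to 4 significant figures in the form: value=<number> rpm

value=19.59 rpm

Throughput in SI: Q_s = 245.2 kg/h ÷ 3600 s/h = 0.0681111 kg/s
Mean residence time: t_res = M/Q_s = 9.76 kg / 0.0681111 kg/s = 143.295 s
Convert to metres: D = 0.033 m, h = 0.0042 m
Allowable rise: ΔT_a = T_lim − T_in = 246.8 − 221.7 = 25.1 K
Invert ΔT = ηγ̇²t_res/(ρcp) for γ̇: γ̇_max² = ΔT_a ρ cp / (η t_res) = 25.1·1244·1771 / (5940·143.295) = 64.9672 s⁻²
γ̇_max = √64.9672 = 8.06023 s⁻¹
N_max = γ̇_max·h / (π·D) = 8.06023 · 0.0042 / (π · 0.033) = 0.326537 rev/s = 19.5922 rpm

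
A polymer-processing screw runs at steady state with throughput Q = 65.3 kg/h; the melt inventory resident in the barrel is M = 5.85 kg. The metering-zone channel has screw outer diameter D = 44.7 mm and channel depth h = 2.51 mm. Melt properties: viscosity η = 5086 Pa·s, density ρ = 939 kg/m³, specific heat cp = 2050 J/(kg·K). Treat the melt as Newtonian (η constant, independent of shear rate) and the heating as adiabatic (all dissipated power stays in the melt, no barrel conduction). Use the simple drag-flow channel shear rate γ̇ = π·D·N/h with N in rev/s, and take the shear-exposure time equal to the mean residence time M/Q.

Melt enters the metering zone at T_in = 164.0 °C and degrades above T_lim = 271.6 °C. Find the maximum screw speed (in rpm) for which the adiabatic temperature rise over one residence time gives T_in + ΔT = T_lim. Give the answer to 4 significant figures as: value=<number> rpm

Throughput in SI: Q_s = 65.3 kg/h ÷ 3600 s/h = 0.0181389 kg/s
Mean residence time: t_res = M/Q_s = 5.85 kg / 0.0181389 kg/s = 322.511 s
Convert to metres: D = 0.0447 m, h = 0.00251 m
ΔT_a = T_lim − T_in = 271.6 − 164.0 = 107.6 K
γ̇_max² = ΔT_a·ρ·cp/(η·t_res) = 107.6·939·2050/(5086·322.511) = 126.273 s⁻²
Take the square root: γ̇_max = √(126.273) = 11.2371 s⁻¹
Solve γ̇ = πDN/h for N: N_max = γ̇_max·h/(π·D) = 11.2371 × 0.00251 / (π × 0.0447) = 0.20085 rev/s = 12.051 rpm

value=12.05 rpm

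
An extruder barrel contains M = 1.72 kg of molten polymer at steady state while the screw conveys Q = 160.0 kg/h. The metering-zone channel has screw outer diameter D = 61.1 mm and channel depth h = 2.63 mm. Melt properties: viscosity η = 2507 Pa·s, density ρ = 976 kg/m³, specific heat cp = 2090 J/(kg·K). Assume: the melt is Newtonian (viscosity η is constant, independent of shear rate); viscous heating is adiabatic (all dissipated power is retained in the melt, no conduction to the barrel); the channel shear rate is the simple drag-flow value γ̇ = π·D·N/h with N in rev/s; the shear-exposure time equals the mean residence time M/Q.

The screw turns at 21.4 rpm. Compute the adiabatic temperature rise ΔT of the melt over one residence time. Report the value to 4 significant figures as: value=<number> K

Throughput in SI: Q_s = 160.0 kg/h ÷ 3600 s/h = 0.0444444 kg/s
t_res = M / Q_s = 1.72 / 0.0444444 = 38.7 s
Geometry in metres: D = 61.1 mm → 0.0611 m, h = 2.63 mm → 0.00263 m; screw speed N = 21.4 rpm = 0.356667 rev/s
γ̇ = π D N / h = (π)(0.0611)(0.356667) / 0.00263 = 26.0314 s⁻¹
ΔT = η·γ̇²·t_res / (ρ·cp) = 2507 · (26.0314)² · 38.7 / (976 · 2090) = 32.2303 K

value=32.23 K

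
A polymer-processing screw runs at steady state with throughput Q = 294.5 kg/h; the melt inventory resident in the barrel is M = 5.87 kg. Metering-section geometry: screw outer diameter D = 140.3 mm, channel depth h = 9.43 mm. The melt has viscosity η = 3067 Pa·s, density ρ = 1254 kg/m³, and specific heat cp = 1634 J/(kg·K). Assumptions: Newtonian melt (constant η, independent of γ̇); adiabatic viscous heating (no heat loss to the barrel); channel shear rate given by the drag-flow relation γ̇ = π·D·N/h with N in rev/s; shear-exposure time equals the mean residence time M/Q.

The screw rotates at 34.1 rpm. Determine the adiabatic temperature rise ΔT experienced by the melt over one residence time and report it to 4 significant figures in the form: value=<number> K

Convert throughput: Q = 294.5 kg/h = 294.5/3600 = 0.0818056 kg/s
t_res = M / Q_s = 5.87 / 0.0818056 = 71.7555 s
Convert to SI: D = 0.1403 m, h = 0.00943 m, N = 34.1/60 = 0.568333 rev/s
γ̇ = π D N / h = (π)(0.1403)(0.568333) / 0.00943 = 26.5643 s⁻¹
Adiabatic rise: ΔT = η γ̇² t_res / (ρ cp) = 3067·(26.5643)²·71.7555 / (1254·1634) = 75.791 K

value=75.79 K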